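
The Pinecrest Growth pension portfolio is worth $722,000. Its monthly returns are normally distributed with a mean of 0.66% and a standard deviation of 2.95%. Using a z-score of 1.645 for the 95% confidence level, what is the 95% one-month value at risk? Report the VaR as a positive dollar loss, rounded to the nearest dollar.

Return at the 95% tail: μ − z·σ = 0.66% − 1.645 × 2.95% = 0.66 − 4.85275 = -4.19275%
VaR = −(-4.19275%) × $722,000 = 4.19275% × $722,000 = $30,272

$30,272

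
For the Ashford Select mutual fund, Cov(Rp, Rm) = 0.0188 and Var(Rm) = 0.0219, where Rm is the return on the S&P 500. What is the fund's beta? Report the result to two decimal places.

β = Cov(Rp, Rm) / Var(Rm) = 0.0188 / 0.0219 = 0.8584

0.86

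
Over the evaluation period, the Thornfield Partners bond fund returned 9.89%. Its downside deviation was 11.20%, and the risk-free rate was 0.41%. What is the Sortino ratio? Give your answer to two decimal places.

0.85

Sortino = (Rp − Rf) / σd = (9.89% − 0.41%) / 11.20% = 9.48% / 11.20% = 0.8464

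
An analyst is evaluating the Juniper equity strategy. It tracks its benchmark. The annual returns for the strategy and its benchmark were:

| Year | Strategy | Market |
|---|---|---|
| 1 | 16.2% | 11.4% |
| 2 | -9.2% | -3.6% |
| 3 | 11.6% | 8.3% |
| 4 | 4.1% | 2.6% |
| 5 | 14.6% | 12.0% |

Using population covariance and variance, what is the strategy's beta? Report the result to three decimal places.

1.556

r̄p = 7.4600%,  r̄m = 6.1400%
Cov = Σ(rp − r̄p)(rm − r̄m) / 5 = 54.1836
Var(rm) = Σ(rm − r̄m)² / 5 = 34.8144
β = Cov / Var = 54.1836 / 34.8144 = 1.5564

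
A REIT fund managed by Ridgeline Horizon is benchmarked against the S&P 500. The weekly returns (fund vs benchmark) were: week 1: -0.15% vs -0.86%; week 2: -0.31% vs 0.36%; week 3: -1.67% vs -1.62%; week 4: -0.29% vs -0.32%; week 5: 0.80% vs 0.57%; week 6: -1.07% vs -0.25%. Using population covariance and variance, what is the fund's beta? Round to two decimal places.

r̄p = -0.4483%,  r̄m = -0.3533%
Cov = Σ(rp − r̄p)(rm − r̄m) / 6 = 0.4314
Var(rm) = Σ(rm − r̄m)² / 6 = 0.5391
β = Cov / Var = 0.4314 / 0.5391 = 0.8002

0.80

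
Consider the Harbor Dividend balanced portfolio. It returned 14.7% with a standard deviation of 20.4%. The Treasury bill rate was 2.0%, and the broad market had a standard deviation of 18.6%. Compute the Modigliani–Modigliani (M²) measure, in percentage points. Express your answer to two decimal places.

13.58

Sharpe = (Rp − Rf) / σp = (14.7% − 2.0%) / 20.4% = 0.6225
M² = Rf + Sharpe × σm = 2.0% + 0.6225 × 18.6% = 13.5785%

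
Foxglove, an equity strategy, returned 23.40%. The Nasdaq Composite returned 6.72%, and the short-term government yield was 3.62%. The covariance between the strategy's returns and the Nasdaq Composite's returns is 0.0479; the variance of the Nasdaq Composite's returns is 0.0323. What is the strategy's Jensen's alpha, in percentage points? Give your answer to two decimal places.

β = Cov / Var = 0.0479 / 0.0323 = 1.4830
E[R] = Rf + β(Rm − Rf) = 3.62% + 1.4830 × (6.72% − 3.62%) = 8.2173%
α = Rp − E[R] = 23.40% − 8.2173% = 15.1827

15.18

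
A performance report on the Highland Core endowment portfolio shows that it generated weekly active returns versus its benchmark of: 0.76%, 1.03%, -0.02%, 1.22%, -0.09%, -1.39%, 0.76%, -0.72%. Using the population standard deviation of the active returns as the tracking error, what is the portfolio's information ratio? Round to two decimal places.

0.23

μ = (0.76 + 1.03 − 0.02 + 1.22 − 0.09 − 1.39 + 0.76 − 0.72) / 8 = 1.550 / 8 = 0.1938%
Σ(r − μ)² = 5.8632; population σ = √(5.8632/8) = 0.8561%
IR = μ / tracking error = 0.1938 / 0.8561 = 0.2264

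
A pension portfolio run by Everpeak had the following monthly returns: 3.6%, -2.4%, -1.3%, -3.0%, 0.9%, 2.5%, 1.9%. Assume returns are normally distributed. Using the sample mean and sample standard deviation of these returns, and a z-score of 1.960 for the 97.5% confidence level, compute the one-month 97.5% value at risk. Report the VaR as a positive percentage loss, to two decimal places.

r̄ = (3.6 − 2.4 − 1.3 − 3 + 0.9 + 2.5 + 1.9) / 7 = 2.20 / 7 = 0.3143%
Sample std dev = √[39.3886 / 6] = 2.5622%
VaR = −(r̄ − z·σ) = −(0.3143 − 1.960 × 2.5622) = −(-4.7076) = 4.7076%

4.71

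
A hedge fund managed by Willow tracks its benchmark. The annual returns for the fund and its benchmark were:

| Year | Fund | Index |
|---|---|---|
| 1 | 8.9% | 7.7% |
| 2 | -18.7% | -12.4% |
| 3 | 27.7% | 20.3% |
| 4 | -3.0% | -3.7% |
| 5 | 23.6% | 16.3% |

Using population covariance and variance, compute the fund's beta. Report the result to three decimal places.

r̄p = 7.7000%,  r̄m = 5.6400%
Cov = Σ(rp − r̄p)(rm − r̄m) / 5 = 208.2720
Var(rm) = Σ(rm − r̄m)² / 5 = 149.0944
β = Cov / Var = 208.2720 / 149.0944 = 1.3969

1.397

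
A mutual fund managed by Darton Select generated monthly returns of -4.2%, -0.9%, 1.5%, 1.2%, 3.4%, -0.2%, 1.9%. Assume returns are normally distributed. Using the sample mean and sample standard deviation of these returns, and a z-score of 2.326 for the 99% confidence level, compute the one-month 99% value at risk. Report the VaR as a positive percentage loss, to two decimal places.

μ = (-4.2 − 0.9 + 1.5 + 1.2 + 3.4 − 0.2 + 1.9) / 7 = 2.70 / 7 = 0.3857%
Sample σ = √[Σ(r − μ)² / 6] = √[36.3086 / 6] = √6.0514 = 2.4600%
VaR = −(μ − z·σ) = −(0.3857 − 2.326 × 2.4600) = −(-5.3363) = 5.3363%

5.34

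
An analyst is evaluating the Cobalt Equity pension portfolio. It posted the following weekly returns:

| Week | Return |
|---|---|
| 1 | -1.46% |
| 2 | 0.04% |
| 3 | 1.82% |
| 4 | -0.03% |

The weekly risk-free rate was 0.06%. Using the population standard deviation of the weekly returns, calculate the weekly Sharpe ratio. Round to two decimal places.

0.03

r̄ = (-1.46 + 0.04 + 1.82 − 0.03) / 4 = 0.370 / 4 = 0.0925%
Population σ = √[Σ(r − r̄)² / 4] = √[5.4123 / 4] = √1.3531 = 1.1632%
Sharpe = (r̄ − rf) / σ = (0.0925 − 0.06) / 1.1632 = 0.0325 / 1.1632 = 0.0279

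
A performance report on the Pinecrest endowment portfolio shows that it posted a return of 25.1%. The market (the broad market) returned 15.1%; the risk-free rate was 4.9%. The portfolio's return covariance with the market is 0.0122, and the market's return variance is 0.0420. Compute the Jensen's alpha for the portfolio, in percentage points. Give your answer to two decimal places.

17.24

β = Cov / Var = 0.0122 / 0.0420 = 0.2905
E[R] = Rf + β(Rm − Rf) = 4.9% + 0.2905 × (15.1% − 4.9%) = 7.8631%
α = Rp − E[R] = 25.1% − 7.8631% = 17.2369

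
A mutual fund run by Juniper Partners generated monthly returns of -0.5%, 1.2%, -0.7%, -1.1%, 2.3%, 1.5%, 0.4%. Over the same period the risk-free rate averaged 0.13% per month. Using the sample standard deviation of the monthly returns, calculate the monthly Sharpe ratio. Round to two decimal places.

0.25

μ = (-0.5 + 1.2 − 0.7 − 1.1 + 2.3 + 1.5 + 0.4) / 7 = 0.4429%
Σ(r − μ)² = 9.7171; sample σ = √(9.7171/6) = 1.2726%
Sharpe = (μ − rf) / σ = (0.4429 − 0.13) / 1.2726 = 0.3129 / 1.2726 = 0.2459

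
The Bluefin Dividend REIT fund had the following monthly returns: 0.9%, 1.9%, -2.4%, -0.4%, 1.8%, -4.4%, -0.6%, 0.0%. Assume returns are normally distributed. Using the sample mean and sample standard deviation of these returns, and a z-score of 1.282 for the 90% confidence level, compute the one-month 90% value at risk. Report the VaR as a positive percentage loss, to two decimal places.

μ = (0.9 + 1.9 − 2.4 − 0.4 + 1.8 − 4.4 − 0.6 + 0) / 8 = -0.4000%
Σ(r − μ)² = (0.9 − (-0.4000))² + (1.9 − (-0.4000))² + … = 32.0200
σ = √[32.0200 / 7] = 2.1388%
VaR = −(μ − z·σ) = −(-0.4000 − 1.282 × 2.1388) = −(-3.1419) = 3.1419%

3.14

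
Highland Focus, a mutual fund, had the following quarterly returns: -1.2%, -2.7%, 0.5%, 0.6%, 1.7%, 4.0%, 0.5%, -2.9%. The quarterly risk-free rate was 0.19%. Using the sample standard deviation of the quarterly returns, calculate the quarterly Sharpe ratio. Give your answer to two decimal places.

Mean return r̄ = 0.50 / 8 = 0.0625%
Sample std dev = √[36.8588 / 7] = 2.2947%
Sharpe = (r̄ − rf) / σ = (0.0625 − 0.19) / 2.2947 = -0.1275 / 2.2947 = -0.0556

-0.06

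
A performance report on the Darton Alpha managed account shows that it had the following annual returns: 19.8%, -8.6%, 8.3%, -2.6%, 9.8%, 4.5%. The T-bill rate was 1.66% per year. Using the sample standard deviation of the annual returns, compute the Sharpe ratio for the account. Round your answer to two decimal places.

0.36

r̄ = (19.8 − 8.6 + 8.3 − 2.6 + 9.8 + 4.5) / 6 = 31.20 / 6 = 5.2000%
Σ(r − r̄)² = (19.8 − 5.2000)² + (-8.6 − 5.2000)² + … = 495.7000
σ = √[495.7000 / 5] = 9.9569%
Sharpe = (r̄ − rf) / σ = (5.2000 − 1.66) / 9.9569 = 3.5400 / 9.9569 = 0.3555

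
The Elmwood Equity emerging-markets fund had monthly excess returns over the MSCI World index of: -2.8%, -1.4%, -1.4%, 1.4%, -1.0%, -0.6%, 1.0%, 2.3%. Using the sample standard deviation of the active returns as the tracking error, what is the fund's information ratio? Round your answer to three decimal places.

Mean return r̄ = -2.50 / 8 = -0.3125%
Sample σ = √[Σ(r − r̄)² / 7] = √[20.5888 / 7] = √2.9413 = 1.7150%
IR = r̄ / tracking error = -0.3125 / 1.7150 = -0.1822

-0.182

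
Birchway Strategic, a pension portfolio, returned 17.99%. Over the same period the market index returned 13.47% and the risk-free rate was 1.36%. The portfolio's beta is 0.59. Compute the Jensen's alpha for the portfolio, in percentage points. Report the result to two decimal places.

9.49

CAPM expected return = Rf + β(Rm − Rf) = 1.36% + 0.59 × (13.47% − 1.36%) = 1.36 + 0.59 × 12.11 = 8.5049%
Jensen's α = Rp − E[R] = 17.99% − 8.5049% = 9.4851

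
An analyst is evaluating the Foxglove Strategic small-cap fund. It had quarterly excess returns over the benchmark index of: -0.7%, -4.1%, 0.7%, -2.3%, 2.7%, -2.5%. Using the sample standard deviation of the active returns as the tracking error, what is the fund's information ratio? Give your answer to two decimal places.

-0.42

Mean return r̄ = -6.20 / 6 = -1.0333%
Sample σ = √[Σ(r − r̄)² / 5] = √[30.2133 / 5] = √6.0427 = 2.4582%
IR = r̄ / tracking error = -1.0333 / 2.4582 = -0.4203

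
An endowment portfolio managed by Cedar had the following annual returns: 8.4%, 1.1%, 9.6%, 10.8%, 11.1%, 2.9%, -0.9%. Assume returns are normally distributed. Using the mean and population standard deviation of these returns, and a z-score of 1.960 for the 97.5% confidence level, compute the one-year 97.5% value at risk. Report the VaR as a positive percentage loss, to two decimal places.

2.90

Mean return r̄ = 43.00 / 7 = 6.1429%
Population σ = √[Σ(r − r̄)² / 7] = √[148.8571 / 7] = √21.2653 = 4.6114%
VaR = −(r̄ − z·σ) = −(6.1429 − 1.960 × 4.6114) = −(-2.8954) = 2.8954%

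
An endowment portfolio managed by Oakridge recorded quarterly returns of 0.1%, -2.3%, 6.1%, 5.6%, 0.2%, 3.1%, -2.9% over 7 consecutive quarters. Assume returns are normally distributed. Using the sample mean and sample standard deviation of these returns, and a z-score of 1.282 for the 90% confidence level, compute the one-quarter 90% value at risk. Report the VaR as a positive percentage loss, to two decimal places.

3.21

μ = (0.1 − 2.3 + 6.1 + 5.6 + 0.2 + 3.1 − 2.9) / 7 = 1.4143%
Sample σ = √[Σ(r − μ)² / 6] = √[77.9286 / 6] = √12.9881 = 3.6039%
VaR = −(μ − z·σ) = −(1.4143 − 1.282 × 3.6039) = −(-3.2059) = 3.2059%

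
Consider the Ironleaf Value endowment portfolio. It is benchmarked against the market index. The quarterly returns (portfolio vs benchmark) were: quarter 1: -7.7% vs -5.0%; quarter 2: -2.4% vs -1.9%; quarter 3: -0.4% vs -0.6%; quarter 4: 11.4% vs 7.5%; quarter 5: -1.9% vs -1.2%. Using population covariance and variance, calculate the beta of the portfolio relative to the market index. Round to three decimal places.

r̄p = -0.2000%,  r̄m = -0.2400%
Cov = Σ(rp − r̄p)(rm − r̄m) / 5 = 26.1680
Var(rm) = Σ(rm − r̄m)² / 5 = 17.2744
β = Cov / Var = 26.1680 / 17.2744 = 1.5148

1.515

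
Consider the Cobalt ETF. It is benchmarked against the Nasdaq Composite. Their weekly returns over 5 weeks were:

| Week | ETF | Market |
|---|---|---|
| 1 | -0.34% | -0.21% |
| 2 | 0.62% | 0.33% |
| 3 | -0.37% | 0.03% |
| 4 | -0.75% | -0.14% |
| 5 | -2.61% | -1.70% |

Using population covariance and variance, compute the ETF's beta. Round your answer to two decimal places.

1.46

r̄p = -0.6900%,  r̄m = -0.3380%
Cov = Σ(rp − r̄p)(rm − r̄m) / 5 = 0.7282
Var(rm) = Σ(rm − r̄m)² / 5 = 0.4985
β = Cov / Var = 0.7282 / 0.4985 = 1.4608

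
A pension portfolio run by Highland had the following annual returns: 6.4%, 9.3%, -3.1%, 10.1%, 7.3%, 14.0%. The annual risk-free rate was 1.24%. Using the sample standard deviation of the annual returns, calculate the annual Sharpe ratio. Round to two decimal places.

1.06

r̄ = (6.4 + 9.3 − 3.1 + 10.1 + 7.3 + 14) / 6 = 44.00 / 6 = 7.3333%
Σ(r − r̄)² = (6.4 − 7.3333)² + (9.3 − 7.3333)² + (-3.1 − 7.3333)² + … = 165.6933
σ = √[165.6933 / 5] = 5.7566%
Sharpe = (r̄ − rf) / σ = (7.3333 − 1.24) / 5.7566 = 6.0933 / 5.7566 = 1.0585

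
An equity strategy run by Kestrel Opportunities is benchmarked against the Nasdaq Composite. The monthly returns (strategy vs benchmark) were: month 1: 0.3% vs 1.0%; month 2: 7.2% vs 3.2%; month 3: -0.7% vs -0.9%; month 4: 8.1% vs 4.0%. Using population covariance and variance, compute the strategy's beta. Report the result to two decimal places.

r̄p = 3.7250%,  r̄m = 1.8250%
Cov = Σ(rp − r̄p)(rm − r̄m) / 4 = 7.2944
Var(rm) = Σ(rm − r̄m)² / 4 = 3.6819
β = Cov / Var = 7.2944 / 3.6819 = 1.9812

1.98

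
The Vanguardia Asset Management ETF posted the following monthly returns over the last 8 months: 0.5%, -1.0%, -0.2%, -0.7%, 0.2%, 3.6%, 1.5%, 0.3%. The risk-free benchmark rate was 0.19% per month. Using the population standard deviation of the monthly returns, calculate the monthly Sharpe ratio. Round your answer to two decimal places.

r̄ = (0.5 − 1 − 0.2 − 0.7 + 0.2 + 3.6 + 1.5 + 0.3) / 8 = 0.5250%
Population σ = √[Σ(r − r̄)² / 8] = √[14.9150 / 8] = √1.8644 = 1.3654%
Sharpe = (r̄ − rf) / σ = (0.5250 − 0.19) / 1.3654 = 0.3350 / 1.3654 = 0.2453

0.25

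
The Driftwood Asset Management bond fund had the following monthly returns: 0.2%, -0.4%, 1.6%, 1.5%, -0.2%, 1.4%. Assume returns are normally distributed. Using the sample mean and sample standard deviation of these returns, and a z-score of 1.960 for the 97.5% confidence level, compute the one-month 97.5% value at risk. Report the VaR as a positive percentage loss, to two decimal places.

1.11

r̄ = (0.2 − 0.4 + 1.6 + 1.5 − 0.2 + 1.4) / 6 = 4.10 / 6 = 0.6833%
Sample std dev = √[4.2083 / 5] = 0.9174%
VaR = −(r̄ − z·σ) = −(0.6833 − 1.960 × 0.9174) = −(-1.1148) = 1.1148%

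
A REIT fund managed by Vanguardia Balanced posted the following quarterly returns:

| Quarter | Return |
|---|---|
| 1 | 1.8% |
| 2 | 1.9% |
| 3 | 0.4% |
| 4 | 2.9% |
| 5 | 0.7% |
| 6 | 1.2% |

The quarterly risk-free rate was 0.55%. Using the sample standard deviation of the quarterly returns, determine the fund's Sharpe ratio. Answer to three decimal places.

r̄ = (1.8 + 1.9 + 0.4 + 2.9 + 0.7 + 1.2) / 6 = 1.4833%
Σ(r − r̄)² = (1.8 − 1.4833)² + (1.9 − 1.4833)² + … = 4.1483
sample σ = √(4.1483 / 5) = √0.8297 = 0.9109%
Sharpe = (r̄ − rf) / σ = (1.4833 − 0.55) / 0.9109 = 0.9333 / 0.9109 = 1.0246

1.025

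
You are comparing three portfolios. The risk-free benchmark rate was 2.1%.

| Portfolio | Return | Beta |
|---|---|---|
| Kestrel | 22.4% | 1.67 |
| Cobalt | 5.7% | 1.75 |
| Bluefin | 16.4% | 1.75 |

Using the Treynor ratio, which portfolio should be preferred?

Kestrel

Kestrel: Treynor = (22.4% − 2.1%) / 1.67 = 12.156
Cobalt: Treynor = (5.7% − 2.1%) / 1.75 = 2.057
Bluefin: Treynor = (16.4% − 2.1%) / 1.75 = 8.171
Highest: Kestrel (12.156).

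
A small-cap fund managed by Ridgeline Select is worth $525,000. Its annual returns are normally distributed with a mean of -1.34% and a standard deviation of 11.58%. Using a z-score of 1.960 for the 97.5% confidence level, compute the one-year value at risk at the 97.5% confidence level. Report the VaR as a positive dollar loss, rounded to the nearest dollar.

$126,193

Return at the 97.5% tail: μ − z·σ = -1.34% − 1.960 × 11.58% = -1.34 − 22.6968 = -24.0368%
VaR = −(-24.0368%) × $525,000 = 24.0368% × $525,000 = $126,193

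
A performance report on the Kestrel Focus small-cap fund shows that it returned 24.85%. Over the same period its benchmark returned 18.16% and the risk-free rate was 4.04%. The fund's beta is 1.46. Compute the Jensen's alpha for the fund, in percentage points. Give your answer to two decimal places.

CAPM expected return = Rf + β(Rm − Rf) = 4.04% + 1.46 × (18.16% − 4.04%) = 4.04 + 1.46 × 14.12 = 24.6552%
Jensen's α = Rp − E[R] = 24.85% − 24.6552% = 0.1948

0.19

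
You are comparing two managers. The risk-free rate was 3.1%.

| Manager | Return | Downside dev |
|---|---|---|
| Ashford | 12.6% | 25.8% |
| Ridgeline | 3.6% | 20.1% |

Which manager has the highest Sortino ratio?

Ashford: Sortino ratio = (12.6% − 3.1%) / 25.8% = 0.368
Ridgeline: Sortino ratio = (3.6% − 3.1%) / 20.1% = 0.025
Highest: Ashford (0.368).

Ashford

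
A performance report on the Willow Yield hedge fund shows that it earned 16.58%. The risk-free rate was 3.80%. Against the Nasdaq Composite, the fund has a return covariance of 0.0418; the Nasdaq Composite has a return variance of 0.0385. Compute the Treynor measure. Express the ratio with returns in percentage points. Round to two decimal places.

11.77

β = Cov / Var = 0.0418 / 0.0385 = 1.0857
Treynor = (Rp − Rf) / β = (16.58% − 3.80%) / 1.0857 = 12.78 / 1.0857 = 11.7712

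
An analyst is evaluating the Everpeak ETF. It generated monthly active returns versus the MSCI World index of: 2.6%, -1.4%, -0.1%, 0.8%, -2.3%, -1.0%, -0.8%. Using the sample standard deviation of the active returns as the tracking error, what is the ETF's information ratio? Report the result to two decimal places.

r̄ = (2.6 − 1.4 − 0.1 + 0.8 − 2.3 − 1 − 0.8) / 7 = -2.20 / 7 = -0.3143%
Sample σ = √[Σ(r − r̄)² / 6] = √[15.6086 / 6] = √2.6014 = 1.6129%
IR = r̄ / tracking error = -0.3143 / 1.6129 = -0.1949

-0.19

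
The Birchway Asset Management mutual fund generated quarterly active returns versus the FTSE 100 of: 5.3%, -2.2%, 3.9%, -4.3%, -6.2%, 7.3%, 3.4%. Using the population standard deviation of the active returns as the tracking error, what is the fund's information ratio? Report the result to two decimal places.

Mean return r̄ = 7.20 / 7 = 1.0286%
Population std dev = √[162.5143 / 7] = 4.8183%
IR = r̄ / tracking error = 1.0286 / 4.8183 = 0.2135

0.21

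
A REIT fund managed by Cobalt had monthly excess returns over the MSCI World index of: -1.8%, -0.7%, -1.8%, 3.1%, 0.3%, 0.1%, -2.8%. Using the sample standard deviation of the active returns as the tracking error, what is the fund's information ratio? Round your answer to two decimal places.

r̄ = (-1.8 − 0.7 − 1.8 + 3.1 + 0.3 + 0.1 − 2.8) / 7 = -3.60 / 7 = -0.5143%
Sample σ = √[Σ(r − r̄)² / 6] = √[22.6686 / 6] = √3.7781 = 1.9437%
IR = r̄ / tracking error = -0.5143 / 1.9437 = -0.2646

-0.26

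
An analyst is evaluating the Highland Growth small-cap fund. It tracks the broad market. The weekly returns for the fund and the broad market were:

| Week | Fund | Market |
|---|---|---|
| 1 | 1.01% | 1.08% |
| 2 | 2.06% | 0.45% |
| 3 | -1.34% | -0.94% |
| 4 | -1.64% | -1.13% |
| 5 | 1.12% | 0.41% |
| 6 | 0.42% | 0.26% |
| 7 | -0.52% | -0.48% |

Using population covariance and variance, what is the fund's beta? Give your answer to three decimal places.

1.509

r̄p = 0.1586%,  r̄m = -0.0500%
Cov = Σ(rp − r̄p)(rm − r̄m) / 7 = 0.8577
Var(rm) = Σ(rm − r̄m)² / 7 = 0.5683
β = Cov / Var = 0.8577 / 0.5683 = 1.5092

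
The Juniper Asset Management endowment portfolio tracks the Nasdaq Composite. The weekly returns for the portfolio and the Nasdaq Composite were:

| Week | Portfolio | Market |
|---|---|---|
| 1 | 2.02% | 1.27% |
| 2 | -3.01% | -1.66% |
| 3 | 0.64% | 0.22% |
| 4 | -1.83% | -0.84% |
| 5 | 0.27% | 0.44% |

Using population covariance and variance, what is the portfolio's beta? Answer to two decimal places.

r̄p = -0.3820%,  r̄m = -0.1140%
Cov = Σ(rp − r̄p)(rm − r̄m) / 5 = 1.8282
Var(rm) = Σ(rm − r̄m)² / 5 = 1.0502
β = Cov / Var = 1.8282 / 1.0502 = 1.7408

1.74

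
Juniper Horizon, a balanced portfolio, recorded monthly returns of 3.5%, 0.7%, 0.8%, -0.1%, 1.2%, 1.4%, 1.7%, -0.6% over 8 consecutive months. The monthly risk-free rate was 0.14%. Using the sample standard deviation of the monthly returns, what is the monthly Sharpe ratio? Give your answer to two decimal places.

0.75

Mean return r̄ = 8.60 / 8 = 1.0750%
Sample σ = √[Σ(r − r̄)² / 7] = √[10.7950 / 7] = √1.5421 = 1.2418%
Sharpe = (r̄ − rf) / σ = (1.0750 − 0.14) / 1.2418 = 0.9350 / 1.2418 = 0.7529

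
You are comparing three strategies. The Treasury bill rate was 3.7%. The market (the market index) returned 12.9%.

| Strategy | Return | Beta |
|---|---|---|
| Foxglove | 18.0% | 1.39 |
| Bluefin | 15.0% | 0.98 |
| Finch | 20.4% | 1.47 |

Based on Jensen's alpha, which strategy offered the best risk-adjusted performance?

Foxglove: α = 18.0% − [3.7% + 1.39 × (12.9% − 3.7%)] = 1.512
Bluefin: α = 15.0% − [3.7% + 0.98 × (12.9% − 3.7%)] = 2.284
Finch: α = 20.4% − [3.7% + 1.47 × (12.9% − 3.7%)] = 3.176
Highest: Finch (3.176).

Finch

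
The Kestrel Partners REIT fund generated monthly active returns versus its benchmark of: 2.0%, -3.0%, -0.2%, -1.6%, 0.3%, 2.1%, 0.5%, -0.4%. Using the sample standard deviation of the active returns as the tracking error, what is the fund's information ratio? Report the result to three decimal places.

Mean return μ = -0.30 / 8 = -0.0375%
Sample std dev = √[20.4988 / 7] = 1.7113%
IR = μ / tracking error = -0.0375 / 1.7113 = -0.0219

-0.022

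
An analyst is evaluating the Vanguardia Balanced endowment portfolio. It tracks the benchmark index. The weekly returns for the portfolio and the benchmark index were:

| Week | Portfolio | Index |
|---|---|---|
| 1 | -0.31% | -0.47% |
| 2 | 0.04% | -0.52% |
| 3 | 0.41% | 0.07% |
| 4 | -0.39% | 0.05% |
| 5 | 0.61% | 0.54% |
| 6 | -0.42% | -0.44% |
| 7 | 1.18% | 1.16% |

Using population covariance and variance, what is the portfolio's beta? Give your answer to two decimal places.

r̄p = 0.1600%,  r̄m = 0.0557%
Cov = Σ(rp − r̄p)(rm − r̄m) / 7 = 0.2792
Var(rm) = Σ(rm − r̄m)² / 7 = 0.3297
β = Cov / Var = 0.2792 / 0.3297 = 0.8468

0.85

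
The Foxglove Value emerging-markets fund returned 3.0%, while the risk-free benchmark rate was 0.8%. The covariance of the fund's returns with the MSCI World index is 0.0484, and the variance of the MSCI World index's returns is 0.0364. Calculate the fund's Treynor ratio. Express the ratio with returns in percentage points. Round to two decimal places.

1.65

β = Cov / Var = 0.0484 / 0.0364 = 1.3297
Treynor = (Rp − Rf) / β = (3.0% − 0.8%) / 1.3297 = 2.20 / 1.3297 = 1.6545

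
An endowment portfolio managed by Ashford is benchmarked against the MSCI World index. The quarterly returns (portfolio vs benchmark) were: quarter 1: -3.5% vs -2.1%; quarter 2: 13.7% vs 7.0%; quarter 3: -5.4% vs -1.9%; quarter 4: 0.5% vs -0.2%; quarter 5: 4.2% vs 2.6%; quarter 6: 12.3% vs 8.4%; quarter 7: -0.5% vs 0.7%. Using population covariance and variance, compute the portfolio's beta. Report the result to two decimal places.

r̄p = 3.0429%,  r̄m = 2.0714%
Cov = Σ(rp − r̄p)(rm − r̄m) / 7 = 26.1684
Var(rm) = Σ(rm − r̄m)² / 7 = 14.9763
β = Cov / Var = 26.1684 / 14.9763 = 1.7473

1.75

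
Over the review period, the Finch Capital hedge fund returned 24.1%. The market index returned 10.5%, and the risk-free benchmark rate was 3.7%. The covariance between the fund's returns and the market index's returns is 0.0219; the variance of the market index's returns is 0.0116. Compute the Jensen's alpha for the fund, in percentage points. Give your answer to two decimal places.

β = Cov / Var = 0.0219 / 0.0116 = 1.8879
E[R] = Rf + β(Rm − Rf) = 3.7% + 1.8879 × (10.5% − 3.7%) = 16.5377%
α = Rp − E[R] = 24.1% − 16.5377% = 7.5623

7.56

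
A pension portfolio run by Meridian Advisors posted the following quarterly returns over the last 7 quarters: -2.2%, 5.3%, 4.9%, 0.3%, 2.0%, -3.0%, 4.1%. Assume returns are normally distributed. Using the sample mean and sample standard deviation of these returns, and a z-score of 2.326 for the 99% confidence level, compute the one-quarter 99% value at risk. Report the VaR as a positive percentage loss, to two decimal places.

Mean return μ = 11.40 / 7 = 1.6286%
Sample σ = √[Σ(r − μ)² / 6] = √[68.2743 / 6] = √11.3791 = 3.3733%
VaR = −(μ − z·σ) = −(1.6286 − 2.326 × 3.3733) = −(-6.2177) = 6.2177%

6.22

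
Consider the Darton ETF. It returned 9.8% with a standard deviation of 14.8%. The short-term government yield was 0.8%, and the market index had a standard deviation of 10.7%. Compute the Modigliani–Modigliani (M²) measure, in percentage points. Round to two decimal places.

7.31

Sharpe = (Rp − Rf) / σp = (9.8% − 0.8%) / 14.8% = 0.6081
M² = Rf + Sharpe × σm = 0.8% + 0.6081 × 10.7% = 7.3067%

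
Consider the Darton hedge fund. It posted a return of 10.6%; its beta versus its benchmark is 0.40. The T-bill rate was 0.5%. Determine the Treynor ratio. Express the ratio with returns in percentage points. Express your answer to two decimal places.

Treynor = (Rp − Rf) / β = (10.6% − 0.5%) / 0.40 = 10.10 / 0.40 = 25.2500

25.25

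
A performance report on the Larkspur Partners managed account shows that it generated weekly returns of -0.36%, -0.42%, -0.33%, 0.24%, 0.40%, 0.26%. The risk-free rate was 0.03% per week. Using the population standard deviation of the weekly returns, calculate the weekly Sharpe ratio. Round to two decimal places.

-0.19

Mean return r̄ = -0.210 / 6 = -0.0350%
Population std dev = √[0.6928 / 6] = 0.3398%
Sharpe = (r̄ − rf) / σ = (-0.0350 − 0.03) / 0.3398 = -0.0650 / 0.3398 = -0.1913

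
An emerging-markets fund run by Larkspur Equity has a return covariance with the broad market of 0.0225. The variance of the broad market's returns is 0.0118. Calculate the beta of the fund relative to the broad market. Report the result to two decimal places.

β = Cov(Rp, Rm) / Var(Rm) = 0.0225 / 0.0118 = 1.9068

1.91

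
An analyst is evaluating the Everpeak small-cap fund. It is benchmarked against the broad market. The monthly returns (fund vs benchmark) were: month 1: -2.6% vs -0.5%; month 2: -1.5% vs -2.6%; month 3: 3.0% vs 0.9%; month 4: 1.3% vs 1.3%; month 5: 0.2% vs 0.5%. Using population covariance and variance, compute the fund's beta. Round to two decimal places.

1.00

r̄p = 0.0800%,  r̄m = -0.0800%
Cov = Σ(rp − r̄p)(rm − r̄m) / 5 = 1.9444
Var(rm) = Σ(rm − r̄m)² / 5 = 1.9456
β = Cov / Var = 1.9444 / 1.9456 = 0.9994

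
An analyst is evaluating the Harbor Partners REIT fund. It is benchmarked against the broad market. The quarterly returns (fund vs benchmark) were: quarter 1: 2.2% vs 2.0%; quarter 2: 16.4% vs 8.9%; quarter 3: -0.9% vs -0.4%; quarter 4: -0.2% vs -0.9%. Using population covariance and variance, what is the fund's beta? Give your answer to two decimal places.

r̄p = 4.3750%,  r̄m = 2.4000%
Cov = Σ(rp − r̄p)(rm − r̄m) / 4 = 27.2250
Var(rm) = Σ(rm − r̄m)² / 4 = 15.2850
β = Cov / Var = 27.2250 / 15.2850 = 1.7812

1.78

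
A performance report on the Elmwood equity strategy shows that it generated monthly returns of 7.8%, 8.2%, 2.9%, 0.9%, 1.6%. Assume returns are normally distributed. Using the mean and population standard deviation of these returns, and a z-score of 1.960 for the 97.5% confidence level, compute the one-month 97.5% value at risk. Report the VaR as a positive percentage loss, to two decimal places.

1.81

r̄ = (7.8 + 8.2 + 2.9 + 0.9 + 1.6) / 5 = 21.40 / 5 = 4.2800%
Σ(r − r̄)² = 48.2680; population σ = √(48.2680/5) = 3.1070%
VaR = −(r̄ − z·σ) = −(4.2800 − 1.960 × 3.1070) = −(-1.8097) = 1.8097%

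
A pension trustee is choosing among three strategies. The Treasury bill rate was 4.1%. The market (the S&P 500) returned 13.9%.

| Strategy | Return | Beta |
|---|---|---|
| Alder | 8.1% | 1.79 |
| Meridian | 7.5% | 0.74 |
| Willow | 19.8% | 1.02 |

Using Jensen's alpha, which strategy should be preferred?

Alder: α = 8.1% − [4.1% + 1.79 × (13.9% − 4.1%)] = -13.542
Meridian: α = 7.5% − [4.1% + 0.74 × (13.9% − 4.1%)] = -3.852
Willow: α = 19.8% − [4.1% + 1.02 × (13.9% − 4.1%)] = 5.704
Highest: Willow (5.704).

Willow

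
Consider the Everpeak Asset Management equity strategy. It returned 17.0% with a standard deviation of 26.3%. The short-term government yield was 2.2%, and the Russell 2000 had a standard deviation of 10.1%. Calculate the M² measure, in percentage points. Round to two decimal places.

7.88

Sharpe = (Rp − Rf) / σp = (17.0% − 2.2%) / 26.3% = 0.5627
M² = Rf + Sharpe × σm = 2.2% + 0.5627 × 10.1% = 7.8833%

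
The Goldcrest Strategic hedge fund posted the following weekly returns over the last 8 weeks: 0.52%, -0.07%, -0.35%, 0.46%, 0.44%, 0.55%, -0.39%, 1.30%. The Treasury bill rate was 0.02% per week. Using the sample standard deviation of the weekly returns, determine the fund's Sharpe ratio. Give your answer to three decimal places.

0.514

r̄ = (0.52 − 0.07 − 0.35 + 0.46 + 0.44 + 0.55 − 0.39 + 1.3) / 8 = 2.460 / 8 = 0.3075%
Σ(r − r̄)² = (0.52 − 0.3075)² + (-0.07 − 0.3075)² + … = 2.1912
sample σ = √(2.1912 / 7) = √0.3130 = 0.5595%
Sharpe = (r̄ − rf) / σ = (0.3075 − 0.02) / 0.5595 = 0.2875 / 0.5595 = 0.5139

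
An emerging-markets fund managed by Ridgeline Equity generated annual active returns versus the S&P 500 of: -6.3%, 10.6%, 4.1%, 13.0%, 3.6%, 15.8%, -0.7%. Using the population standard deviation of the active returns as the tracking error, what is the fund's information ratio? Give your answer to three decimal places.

0.787

Mean return μ = 40.10 / 7 = 5.7286%
Σ(r − μ)² = 371.2343; population σ = √(371.2343/7) = 7.2824%
IR = μ / tracking error = 5.7286 / 7.2824 = 0.7866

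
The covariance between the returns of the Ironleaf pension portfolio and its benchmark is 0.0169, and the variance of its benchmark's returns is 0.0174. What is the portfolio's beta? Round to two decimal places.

0.97

β = Cov(Rp, Rm) / Var(Rm) = 0.0169 / 0.0174 = 0.9713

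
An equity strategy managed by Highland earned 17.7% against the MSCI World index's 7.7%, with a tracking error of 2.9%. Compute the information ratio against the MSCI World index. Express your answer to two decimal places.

3.45

IR = (Rp − Rb) / TE = (17.7% − 7.7%) / 2.9% = 10.00% / 2.9% = 3.4483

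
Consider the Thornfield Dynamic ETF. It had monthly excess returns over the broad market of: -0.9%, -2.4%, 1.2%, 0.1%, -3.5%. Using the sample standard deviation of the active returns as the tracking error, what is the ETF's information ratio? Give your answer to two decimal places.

Mean return r̄ = -5.50 / 5 = -1.1000%
Sample σ = √[Σ(r − r̄)² / 4] = √[14.2200 / 4] = √3.5550 = 1.8855%
IR = r̄ / tracking error = -1.1000 / 1.8855 = -0.5834

-0.58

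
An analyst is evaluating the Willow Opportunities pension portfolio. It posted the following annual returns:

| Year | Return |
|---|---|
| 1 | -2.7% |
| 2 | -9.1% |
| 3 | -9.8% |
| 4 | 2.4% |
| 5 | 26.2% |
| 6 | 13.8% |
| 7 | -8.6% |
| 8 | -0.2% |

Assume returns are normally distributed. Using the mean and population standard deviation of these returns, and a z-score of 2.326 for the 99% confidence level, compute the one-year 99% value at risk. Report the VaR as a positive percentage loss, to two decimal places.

r̄ = (-2.7 − 9.1 − 9.8 + 2.4 + 26.2 + 13.8 − 8.6 − 0.2) / 8 = 1.5000%
Population std dev = √[1124.7800 / 8] = 11.8574%
VaR = −(r̄ − z·σ) = −(1.5000 − 2.326 × 11.8574) = −(-26.0803) = 26.0803%

26.08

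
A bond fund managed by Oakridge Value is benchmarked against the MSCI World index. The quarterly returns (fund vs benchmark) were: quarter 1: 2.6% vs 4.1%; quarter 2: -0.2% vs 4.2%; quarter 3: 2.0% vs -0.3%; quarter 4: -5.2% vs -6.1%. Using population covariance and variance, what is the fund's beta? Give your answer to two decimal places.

0.58

r̄p = -0.2000%,  r̄m = 0.4750%
Cov = Σ(rp − r̄p)(rm − r̄m) / 4 = 10.3300
Var(rm) = Σ(rm − r̄m)² / 4 = 17.7119
β = Cov / Var = 10.3300 / 17.7119 = 0.5832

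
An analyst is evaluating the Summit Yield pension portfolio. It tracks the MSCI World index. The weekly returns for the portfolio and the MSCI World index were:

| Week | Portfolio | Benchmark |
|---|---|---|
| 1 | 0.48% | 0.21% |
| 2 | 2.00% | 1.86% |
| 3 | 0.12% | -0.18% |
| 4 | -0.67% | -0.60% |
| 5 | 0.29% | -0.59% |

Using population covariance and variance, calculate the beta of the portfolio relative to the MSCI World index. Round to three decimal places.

0.897

r̄p = 0.4440%,  r̄m = 0.1400%
Cov = Σ(rp − r̄p)(rm − r̄m) / 5 = 0.7439
Var(rm) = Σ(rm − r̄m)² / 5 = 0.8292
β = Cov / Var = 0.7439 / 0.8292 = 0.8971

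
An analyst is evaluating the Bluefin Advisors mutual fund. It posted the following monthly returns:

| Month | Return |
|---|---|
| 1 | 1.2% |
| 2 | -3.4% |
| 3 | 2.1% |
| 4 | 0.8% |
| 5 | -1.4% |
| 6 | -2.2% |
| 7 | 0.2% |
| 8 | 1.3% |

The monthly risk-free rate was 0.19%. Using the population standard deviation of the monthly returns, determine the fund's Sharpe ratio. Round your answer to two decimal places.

Mean return μ = -1.40 / 8 = -0.1750%
Population std dev = √[26.3350 / 8] = 1.8144%
Sharpe = (μ − rf) / σ = (-0.1750 − 0.19) / 1.8144 = -0.3650 / 1.8144 = -0.2012

-0.20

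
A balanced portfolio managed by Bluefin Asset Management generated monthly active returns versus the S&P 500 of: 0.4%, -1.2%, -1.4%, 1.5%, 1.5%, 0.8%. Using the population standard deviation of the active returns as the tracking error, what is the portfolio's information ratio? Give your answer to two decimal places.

Mean return r̄ = 1.60 / 6 = 0.2667%
Population σ = √[Σ(r − r̄)² / 6] = √[8.2733 / 6] = √1.3789 = 1.1743%
IR = r̄ / tracking error = 0.2667 / 1.1743 = 0.2271

0.23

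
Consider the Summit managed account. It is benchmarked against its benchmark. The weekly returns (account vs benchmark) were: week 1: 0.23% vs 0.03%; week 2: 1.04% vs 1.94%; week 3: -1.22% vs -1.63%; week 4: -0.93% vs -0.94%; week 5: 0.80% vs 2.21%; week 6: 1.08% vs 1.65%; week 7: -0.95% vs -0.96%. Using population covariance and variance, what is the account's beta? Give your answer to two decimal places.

0.62

r̄p = 0.0071%,  r̄m = 0.3286%
Cov = Σ(rp − r̄p)(rm − r̄m) / 7 = 1.3333
Var(rm) = Σ(rm − r̄m)² / 7 = 2.1539
β = Cov / Var = 1.3333 / 2.1539 = 0.6190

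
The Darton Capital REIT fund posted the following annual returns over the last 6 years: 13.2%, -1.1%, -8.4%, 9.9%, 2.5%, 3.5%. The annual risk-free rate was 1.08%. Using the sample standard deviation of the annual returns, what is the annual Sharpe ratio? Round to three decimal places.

μ = (13.2 − 1.1 − 8.4 + 9.9 + 2.5 + 3.5) / 6 = 19.60 / 6 = 3.2667%
Σ(r − μ)² = (13.2 − 3.2667)² + (-1.1 − 3.2667)² + (-8.4 − 3.2667)² + … = 298.4933
σ = √[298.4933 / 5] = 7.7265%
Sharpe = (μ − rf) / σ = (3.2667 − 1.08) / 7.7265 = 2.1867 / 7.7265 = 0.2830

0.283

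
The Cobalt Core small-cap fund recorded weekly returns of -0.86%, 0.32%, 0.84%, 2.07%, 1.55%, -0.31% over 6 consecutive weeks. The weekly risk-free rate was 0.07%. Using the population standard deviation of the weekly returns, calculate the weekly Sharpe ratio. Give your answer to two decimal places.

0.52

r̄ = (-0.86 + 0.32 + 0.84 + 2.07 + 1.55 − 0.31) / 6 = 0.6017%
Population std dev = √[6.1591 / 6] = 1.0132%
Sharpe = (r̄ − rf) / σ = (0.6017 − 0.07) / 1.0132 = 0.5317 / 1.0132 = 0.5248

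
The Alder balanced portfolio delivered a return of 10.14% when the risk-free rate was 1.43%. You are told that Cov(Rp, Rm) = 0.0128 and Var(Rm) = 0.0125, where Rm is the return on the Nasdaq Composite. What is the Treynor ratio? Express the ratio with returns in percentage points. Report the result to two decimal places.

8.51

β = Cov / Var = 0.0128 / 0.0125 = 1.0240
Treynor = (Rp − Rf) / β = (10.14% − 1.43%) / 1.0240 = 8.71 / 1.0240 = 8.5059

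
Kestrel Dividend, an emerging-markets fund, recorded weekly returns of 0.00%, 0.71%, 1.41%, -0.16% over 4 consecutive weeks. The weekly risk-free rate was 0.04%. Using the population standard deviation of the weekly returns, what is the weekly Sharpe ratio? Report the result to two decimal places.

Mean return r̄ = 1.960 / 4 = 0.4900%
Σ(r − r̄)² = (0 − 0.4900)² + (0.71 − 0.4900)² + … = 1.5574
σ = √[1.5574 / 4] = 0.6240%
Sharpe = (r̄ − rf) / σ = (0.4900 − 0.04) / 0.6240 = 0.4500 / 0.6240 = 0.7212

0.72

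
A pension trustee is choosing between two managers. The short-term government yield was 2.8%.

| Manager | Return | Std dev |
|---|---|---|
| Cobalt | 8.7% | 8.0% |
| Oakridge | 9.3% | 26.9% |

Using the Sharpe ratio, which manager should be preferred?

Cobalt: Sharpe ratio = (8.7% − 2.8%) / 8.0% = 0.738
Oakridge: Sharpe ratio = (9.3% − 2.8%) / 26.9% = 0.242
Highest: Cobalt (0.738).

Cobalt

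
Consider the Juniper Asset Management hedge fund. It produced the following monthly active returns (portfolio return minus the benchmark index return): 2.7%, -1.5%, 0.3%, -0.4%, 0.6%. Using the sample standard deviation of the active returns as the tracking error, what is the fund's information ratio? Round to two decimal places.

0.22

r̄ = (2.7 − 1.5 + 0.3 − 0.4 + 0.6) / 5 = 0.3400%
Sample std dev = √[9.5720 / 4] = 1.5469%
IR = r̄ / tracking error = 0.3400 / 1.5469 = 0.2198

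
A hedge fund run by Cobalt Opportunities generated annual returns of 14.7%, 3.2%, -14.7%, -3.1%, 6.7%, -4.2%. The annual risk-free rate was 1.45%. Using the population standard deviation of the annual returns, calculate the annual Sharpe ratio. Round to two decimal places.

Mean return r̄ = 2.60 / 6 = 0.4333%
Population std dev = √[513.4333 / 6] = 9.2505%
Sharpe = (r̄ − rf) / σ = (0.4333 − 1.45) / 9.2505 = -1.0167 / 9.2505 = -0.1099

-0.11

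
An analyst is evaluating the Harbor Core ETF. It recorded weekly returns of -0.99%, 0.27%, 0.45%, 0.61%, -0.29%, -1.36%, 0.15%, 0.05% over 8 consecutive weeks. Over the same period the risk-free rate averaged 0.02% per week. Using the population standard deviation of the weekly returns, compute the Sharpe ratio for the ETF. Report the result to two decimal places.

Mean return r̄ = -1.110 / 8 = -0.1388%
Σ(r − r̄)² = (-0.99 − (-0.1388))² + (0.27 − (-0.1388))² + … = 3.4323
σ = √[3.4323 / 8] = 0.6550%
Sharpe = (r̄ − rf) / σ = (-0.1388 − 0.02) / 0.6550 = -0.1588 / 0.6550 = -0.2424

-0.24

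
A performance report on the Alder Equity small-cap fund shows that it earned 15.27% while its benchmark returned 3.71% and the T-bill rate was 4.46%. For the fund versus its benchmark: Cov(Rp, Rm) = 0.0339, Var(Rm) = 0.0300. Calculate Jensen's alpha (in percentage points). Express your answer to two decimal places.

11.66

β = Cov / Var = 0.0339 / 0.0300 = 1.1300
E[R] = Rf + β(Rm − Rf) = 4.46% + 1.1300 × (3.71% − 4.46%) = 3.6125%
α = Rp − E[R] = 15.27% − 3.6125% = 11.6575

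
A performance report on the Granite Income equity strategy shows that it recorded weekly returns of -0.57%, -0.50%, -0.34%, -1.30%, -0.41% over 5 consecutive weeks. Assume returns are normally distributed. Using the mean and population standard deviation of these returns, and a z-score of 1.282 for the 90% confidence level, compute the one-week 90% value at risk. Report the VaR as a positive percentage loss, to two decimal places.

μ = (-0.57 − 0.5 − 0.34 − 1.3 − 0.41) / 5 = -3.120 / 5 = -0.6240%
Population std dev = √[0.6017 / 5] = 0.3469%
VaR = −(μ − z·σ) = −(-0.6240 − 1.282 × 0.3469) = −(-1.0687) = 1.0687%

1.07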